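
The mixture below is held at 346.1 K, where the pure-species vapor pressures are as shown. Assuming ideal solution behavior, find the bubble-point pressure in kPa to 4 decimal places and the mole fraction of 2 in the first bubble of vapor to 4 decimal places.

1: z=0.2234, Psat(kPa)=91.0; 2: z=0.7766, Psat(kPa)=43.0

At the bubble point ψ → 0, so ΣzᵢKᵢ = 1 with Kᵢ = Pᵢˢᵃᵗ/P ⇒ P = ΣzᵢPᵢˢᵃᵗ.
P = 0.2234·91.0 + 0.7766·43.0 = 53.7232 kPa
yᵢ = zᵢPᵢˢᵃᵗ/P ⇒ y_2 = 0.7766·43.0/53.7232 = 0.6216

Pbub = 53.7232 kPa, y_2 = 0.6216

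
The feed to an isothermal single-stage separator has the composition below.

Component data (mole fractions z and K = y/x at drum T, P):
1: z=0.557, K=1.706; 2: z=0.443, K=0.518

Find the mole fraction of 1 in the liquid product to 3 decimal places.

x_1 = 0.406

Rachford–Rice: g(β) = Σ zᵢ(Kᵢ−1)/(1+β(Kᵢ−1)) = 0.
g(0) = ΣzᵢKᵢ − 1 = 0.180 and g(1) = 1 − Σzᵢ/Kᵢ = -0.182, so a root lies in (0, 1).
Binary case is linear: z₁(K₁−1)(1+β(K₂−1)) + z₂(K₂−1)(1+β(K₁−1)) = 0
⇒ β = [z₁(K₁−1)+z₂(K₂−1)] / [−(K₁−1)(K₂−1)] = 0.1797/0.3403 = 0.528
Compositions from xᵢ = zᵢ/(1+β(Kᵢ−1)), yᵢ = Kᵢxᵢ:
  1: x = 0.406, y = 0.692
  2: x = 0.594, y = 0.308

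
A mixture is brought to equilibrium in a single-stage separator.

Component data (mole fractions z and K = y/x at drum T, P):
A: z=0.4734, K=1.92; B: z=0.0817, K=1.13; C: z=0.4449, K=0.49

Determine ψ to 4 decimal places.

Material balance + equilibrium reduce to Σ zᵢ(Kᵢ−1)/(1+ψ(Kᵢ−1)) = 0.
Check two-phase: ΣzᵢKᵢ = 1.2192 > 1 and Σzᵢ/Kᵢ = 1.2268 > 1, so g(0) = 0.2192 > 0 and g(1) = -0.2268 < 0.
Newton–Raphson from ψ = 0.5:
  ψ = 0.5000: g = 0.00372, g' = -0.3977 → ψ = 0.5093
Converged at ψ = 0.5093.

ψ = 0.5093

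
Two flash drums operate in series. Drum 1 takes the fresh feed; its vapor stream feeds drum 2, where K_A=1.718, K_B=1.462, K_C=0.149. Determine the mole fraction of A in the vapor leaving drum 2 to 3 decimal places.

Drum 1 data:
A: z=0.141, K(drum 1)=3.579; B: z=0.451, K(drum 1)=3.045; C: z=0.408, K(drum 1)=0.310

Drum 1:
Let ψ₁ = V/F and solve Σ zᵢ(Kᵢ−1)/(1+ψ₁(Kᵢ−1)) = 0.
g(0) = ΣzᵢKᵢ − 1 = 1.004 and g(1) = 1 − Σzᵢ/Kᵢ = -0.504, so a root lies in (0, 1).
Newton iteration, ψ₁⁰ = 0.54:
  ψ₁ = 0.540: g = 0.1416, g' = -1.083 → ψ₁ = 0.671
  ψ₁ = 0.671: g = -0.0019, g' = -1.134 → ψ₁ = 0.669
Converged at ψ₁ = 0.669.
Drum-1 compositions:
  A: x = 0.052, y = 0.185
  B: x = 0.190, y = 0.580
  C: x = 0.758, y = 0.235
Drum-2 feed = drum-1 vapor: z₂ = (0.1852, 0.5799, 0.2349).
Drum 2:
Material balance + equilibrium reduce to Σ zᵢ(Kᵢ−1)/(1+ψ₂(Kᵢ−1)) = 0.
g(0) = ΣzᵢKᵢ − 1 = 0.201 and g(1) = 1 − Σzᵢ/Kᵢ = -1.081, so a root lies in (0, 1).
Newton–Raphson from ψ₂ = 0.55:
  ψ₂ = 0.550: g = -0.0669, g' = -0.729 → ψ₂ = 0.458
  ψ₂ = 0.458: g = -0.0066, g' = -0.596 → ψ₂ = 0.447
Converged at ψ₂ = 0.447.
  A: x = 0.140, y = 0.241
  B: x = 0.481, y = 0.703
  C: x = 0.379, y = 0.057

y_A (drum 2) = 0.241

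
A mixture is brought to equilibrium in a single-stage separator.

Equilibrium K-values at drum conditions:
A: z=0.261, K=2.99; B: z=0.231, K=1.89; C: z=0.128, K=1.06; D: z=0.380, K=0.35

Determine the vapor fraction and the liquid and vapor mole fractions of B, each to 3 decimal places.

ψ = 0.563, x_B = 0.154, y_B = 0.291

Material balance + equilibrium reduce to Σ zᵢ(Kᵢ−1)/(1+ψ(Kᵢ−1)) = 0.
Feasibility: ΣzᵢKᵢ = 1.486, Σzᵢ/Kᵢ = 1.416 — both > 1, two phases present.
Newton–Raphson from ψ = 0.5:
  ψ = 0.500: g = 0.0442, g' = -0.700 → ψ = 0.563
Converged at ψ = 0.563.
Compositions from xᵢ = zᵢ/(1+ψ(Kᵢ−1)), yᵢ = Kᵢxᵢ:
  A: x = 0.123, y = 0.368
  B: x = 0.154, y = 0.291
  C: x = 0.124, y = 0.131
  D: x = 0.599, y = 0.210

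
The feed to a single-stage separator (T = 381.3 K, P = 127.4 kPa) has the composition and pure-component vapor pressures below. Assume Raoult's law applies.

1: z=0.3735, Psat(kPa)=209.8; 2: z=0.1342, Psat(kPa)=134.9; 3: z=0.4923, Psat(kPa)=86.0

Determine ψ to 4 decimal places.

ψ = 0.4951

Raoult's law: Kᵢ = Pᵢˢᵃᵗ/P = Pᵢˢᵃᵗ/127.4.
  K_1 = 209.8/127.4 = 1.646782, K_2 = 134.9/127.4 = 1.058870, K_3 = 86.0/127.4 = 0.675039
Let ψ = V/F and solve Σ zᵢ(Kᵢ−1)/(1+ψ(Kᵢ−1)) = 0.
Feasibility: ΣzᵢKᵢ = 1.0895, Σzᵢ/Kᵢ = 1.0828 — both > 1, two phases present.
Iterate (Newton) starting at ψ = 0.5:
  ψ = 0.5000: g = -0.00080, g' = -0.1638 → ψ = 0.4951
Converged at ψ = 0.4951.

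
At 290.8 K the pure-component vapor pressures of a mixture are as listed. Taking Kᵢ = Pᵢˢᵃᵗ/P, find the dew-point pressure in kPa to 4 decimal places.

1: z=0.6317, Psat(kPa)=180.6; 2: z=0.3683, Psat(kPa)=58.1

At the dew point ψ → 1, so Σzᵢ/Kᵢ = 1 with Kᵢ = Pᵢˢᵃᵗ/P ⇒ 1/P = Σzᵢ/Pᵢˢᵃᵗ.
1/P = 0.6317/180.6 + 0.3683/58.1 = 0.0098369 ⇒ P = 101.6585 kPa

Pdew = 101.6585 kPa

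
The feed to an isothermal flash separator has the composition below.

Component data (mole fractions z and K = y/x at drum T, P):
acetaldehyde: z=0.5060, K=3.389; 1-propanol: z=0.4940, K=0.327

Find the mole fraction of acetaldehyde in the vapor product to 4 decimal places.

Newton iteration, β⁰ = 0.53:
  β = 0.5300: g = 0.01663, g' = -1.1030 → β = 0.5451
Converged at β = 0.5451.
Compositions from xᵢ = zᵢ/(1+β(Kᵢ−1)), yᵢ = Kᵢxᵢ:
  acetaldehyde: x = 0.2198, y = 0.7449
  1-propanol: x = 0.7802, y = 0.2551

y_acetaldehyde = 0.7449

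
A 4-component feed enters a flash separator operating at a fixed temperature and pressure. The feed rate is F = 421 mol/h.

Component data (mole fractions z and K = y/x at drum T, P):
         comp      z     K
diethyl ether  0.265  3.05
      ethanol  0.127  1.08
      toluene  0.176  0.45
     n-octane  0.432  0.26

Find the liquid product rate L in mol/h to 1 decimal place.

L = 373.8 mol/h

Rachford–Rice: g(ψ) = Σ zᵢ(Kᵢ−1)/(1+ψ(Kᵢ−1)) = 0.
Feasibility: ΣzᵢKᵢ = 1.137, Σzᵢ/Kᵢ = 2.257 — both > 1, two phases present.
Newton iteration, ψ⁰ = 0.5:
  ψ = 0.500: g = -0.3629, g' = -0.970 → ψ = 0.126
  ψ = 0.126: g = -0.0145, g' = -1.054 → ψ = 0.112
Converged at ψ = 0.112.
Then V = ψ·F = 0.1121·421 = 47.2 mol/h and L = F − V = 373.8 mol/h.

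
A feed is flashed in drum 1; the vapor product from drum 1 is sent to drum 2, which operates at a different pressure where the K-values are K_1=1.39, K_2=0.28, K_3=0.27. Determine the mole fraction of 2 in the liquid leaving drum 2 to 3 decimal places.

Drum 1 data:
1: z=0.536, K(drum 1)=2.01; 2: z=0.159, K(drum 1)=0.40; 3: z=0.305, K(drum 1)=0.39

x_2 (drum 2) = 0.121

Drum 1:
Material balance + equilibrium reduce to Σ zᵢ(Kᵢ−1)/(1+ψ₁(Kᵢ−1)) = 0.
Check two-phase: ΣzᵢKᵢ = 1.260 > 1 and Σzᵢ/Kᵢ = 1.446 > 1, so g(0) = 0.260 > 0 and g(1) = -0.446 < 0.
Newton iteration, ψ₁⁰ = 0.67:
  ψ₁ = 0.670: g = -0.1513, g' = -0.679 → ψ₁ = 0.447
  ψ₁ = 0.447: g = -0.0133, g' = -0.581 → ψ₁ = 0.424
Converged at ψ₁ = 0.424.
Drum-1 compositions:
  1: x = 0.375, y = 0.754
  2: x = 0.213, y = 0.085
  3: x = 0.411, y = 0.160
Drum-2 feed = drum-1 vapor: z₂ = (0.7542, 0.0853, 0.1605).
Drum 2:
Material balance + equilibrium reduce to Σ zᵢ(Kᵢ−1)/(1+ψ₂(Kᵢ−1)) = 0.
Feasibility: ΣzᵢKᵢ = 1.116, Σzᵢ/Kᵢ = 1.442 — both > 1, two phases present.
Newton–Raphson from ψ₂ = 0.5:
  ψ₂ = 0.500: g = -0.0343, g' = -0.400 → ψ₂ = 0.414
  ψ₂ = 0.414: g = -0.0022, g' = -0.351 → ψ₂ = 0.408
Converged at ψ₂ = 0.408.
  1: x = 0.651, y = 0.904
  2: x = 0.121, y = 0.034
  3: x = 0.229, y = 0.062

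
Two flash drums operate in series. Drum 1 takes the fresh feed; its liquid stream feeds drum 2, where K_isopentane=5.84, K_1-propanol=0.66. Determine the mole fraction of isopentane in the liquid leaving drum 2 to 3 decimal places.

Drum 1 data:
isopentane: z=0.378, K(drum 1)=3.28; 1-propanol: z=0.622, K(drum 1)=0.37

Drum 1:
Rachford–Rice: g(ψ₁) = Σ zᵢ(Kᵢ−1)/(1+ψ₁(Kᵢ−1)) = 0.
g(0) = ΣzᵢKᵢ − 1 = 0.470 and g(1) = 1 − Σzᵢ/Kᵢ = -0.796, so a root lies in (0, 1).
Binary case is linear: z₁(K₁−1)(1+ψ₁(K₂−1)) + z₂(K₂−1)(1+ψ₁(K₁−1)) = 0
⇒ ψ₁ = [z₁(K₁−1)+z₂(K₂−1)] / [−(K₁−1)(K₂−1)] = 0.4700/1.4364 = 0.327
Drum-1 compositions:
  isopentane: x = 0.216, y = 0.710
  1-propanol: x = 0.784, y = 0.290
Drum-2 feed = drum-1 liquid: z₂ = (0.2165, 0.7835).
Drum 2:
Rachford–Rice: g(ψ₂) = Σ zᵢ(Kᵢ−1)/(1+ψ₂(Kᵢ−1)) = 0.
Check two-phase: ΣzᵢKᵢ = 1.781 > 1 and Σzᵢ/Kᵢ = 1.224 > 1, so g(0) = 0.781 > 0 and g(1) = -0.224 < 0.
Binary case is linear: z₁(K₁−1)(1+ψ₂(K₂−1)) + z₂(K₂−1)(1+ψ₂(K₁−1)) = 0
⇒ ψ₂ = [z₁(K₁−1)+z₂(K₂−1)] / [−(K₁−1)(K₂−1)] = 0.7814/1.6456 = 0.475
  isopentane: x = 0.066, y = 0.383
  1-propanol: x = 0.934, y = 0.617

x_isopentane (drum 2) = 0.066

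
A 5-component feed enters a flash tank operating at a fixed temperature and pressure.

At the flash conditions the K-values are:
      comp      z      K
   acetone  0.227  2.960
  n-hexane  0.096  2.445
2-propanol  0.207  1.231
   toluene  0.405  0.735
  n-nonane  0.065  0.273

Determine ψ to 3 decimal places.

ψ = 0.865

Let ψ = V/F and solve Σ zᵢ(Kᵢ−1)/(1+ψ(Kᵢ−1)) = 0.
Check two-phase: ΣzᵢKᵢ = 1.477 > 1 and Σzᵢ/Kᵢ = 1.073 > 1, so g(0) = 0.477 > 0 and g(1) = -0.073 < 0.
Newton–Raphson from ψ = 0.5:
  ψ = 0.500: g = 0.1501, g' = -0.421 → ψ = 0.856
  ψ = 0.856: g = 0.0040, g' = -0.458 → ψ = 0.865
Converged at ψ = 0.865.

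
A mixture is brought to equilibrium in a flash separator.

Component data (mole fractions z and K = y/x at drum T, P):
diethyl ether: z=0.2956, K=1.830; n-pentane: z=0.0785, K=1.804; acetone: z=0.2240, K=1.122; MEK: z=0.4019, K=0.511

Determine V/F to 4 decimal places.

V/F = 0.4463

Material balance + equilibrium reduce to Σ zᵢ(Kᵢ−1)/(1+V/F(Kᵢ−1)) = 0.
Feasibility: ΣzᵢKᵢ = 1.1393, Σzᵢ/Kᵢ = 1.1912 — both > 1, two phases present.
Newton iteration, V/F⁰ = 0.36:
  V/F = 0.3600: g = 0.02551, g' = -0.2959 → V/F = 0.4462
  V/F = 0.4462: g = 0.00002, g' = -0.2962 → V/F = 0.4463
Converged at V/F = 0.4463.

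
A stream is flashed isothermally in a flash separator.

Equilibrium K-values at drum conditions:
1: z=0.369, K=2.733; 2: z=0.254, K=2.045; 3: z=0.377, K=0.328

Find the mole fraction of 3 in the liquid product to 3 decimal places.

x_3 = 0.678

Material balance + equilibrium reduce to Σ zᵢ(Kᵢ−1)/(1+β(Kᵢ−1)) = 0.
Check two-phase: ΣzᵢKᵢ = 1.652 > 1 and Σzᵢ/Kᵢ = 1.409 > 1, so g(0) = 0.652 > 0 and g(1) = -0.409 < 0.
Newton–Raphson from β = 0.61:
  β = 0.610: g = 0.0436, g' = -0.854 → β = 0.661
  β = 0.661: g = -0.0008, g' = -0.889 → β = 0.660
Converged at β = 0.660.
Compositions from xᵢ = zᵢ/(1+β(Kᵢ−1)), yᵢ = Kᵢxᵢ:
  1: x = 0.172, y = 0.470
  2: x = 0.150, y = 0.307
  3: x = 0.678, y = 0.222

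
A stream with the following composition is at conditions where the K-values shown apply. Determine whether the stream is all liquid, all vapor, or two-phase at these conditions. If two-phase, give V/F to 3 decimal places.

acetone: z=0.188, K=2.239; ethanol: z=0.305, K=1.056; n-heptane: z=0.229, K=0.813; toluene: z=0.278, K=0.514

two-phase, V/F = 0.235

ΣzᵢKᵢ = 1.072; Σzᵢ/Kᵢ = 1.195.
Both exceed 1, so a two-phase solution exists.
Let ψ = V/F and solve Σ zᵢ(Kᵢ−1)/(1+ψ(Kᵢ−1)) = 0.
Newton–Raphson from ψ = 0.57:
  ψ = 0.570: g = -0.0817, g' = -0.236 → ψ = 0.223
  ψ = 0.223: g = 0.0031, g' = -0.269 → ψ = 0.235
Converged at ψ = 0.235.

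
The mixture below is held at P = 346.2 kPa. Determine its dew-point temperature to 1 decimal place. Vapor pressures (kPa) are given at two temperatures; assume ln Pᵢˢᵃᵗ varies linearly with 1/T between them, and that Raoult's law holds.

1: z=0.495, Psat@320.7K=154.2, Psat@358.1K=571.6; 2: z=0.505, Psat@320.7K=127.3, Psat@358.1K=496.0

T = 345.2 K

Dew-point temperature: Σzᵢ·P/Pᵢˢᵃᵗ(T) = 1. Interpolate ln Pᵢˢᵃᵗ = aᵢ + bᵢ/T.
  T = 320.7 K: ΣzᵢP/Pᵢˢᵃᵗ = 2.4847
  T = 358.1 K: ΣzᵢP/Pᵢˢᵃᵗ = 0.6523
  T = 339.4 K: ΣzᵢP/Pᵢˢᵃᵗ = 1.2269
  T = 348.8 K: ΣzᵢP/Pᵢˢᵃᵗ = 0.8855
  T = 344.1 K: ΣzᵢP/Pᵢˢᵃᵗ = 1.0400
  T = 346.5 K: ΣzᵢP/Pᵢˢᵃᵗ = 0.9575
  T = 345.3 K: ΣzᵢP/Pᵢˢᵃᵗ = 0.9978
Interpolating between 344.1 K and 345.3 K gives T ≈ 345.2 K.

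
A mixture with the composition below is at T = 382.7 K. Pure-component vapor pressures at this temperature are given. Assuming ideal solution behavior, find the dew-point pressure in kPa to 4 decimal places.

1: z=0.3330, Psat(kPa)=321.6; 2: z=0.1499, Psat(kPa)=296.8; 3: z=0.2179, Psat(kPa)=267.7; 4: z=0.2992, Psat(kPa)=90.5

Pdew = 176.6613 kPa

At the dew point ψ → 1, so Σzᵢ/Kᵢ = 1 with Kᵢ = Pᵢˢᵃᵗ/P ⇒ 1/P = Σzᵢ/Pᵢˢᵃᵗ.
1/P = 0.3330/321.6 + 0.1499/296.8 + 0.2179/267.7 + 0.2992/90.5 = 0.0056605 ⇒ P = 176.6613 kPa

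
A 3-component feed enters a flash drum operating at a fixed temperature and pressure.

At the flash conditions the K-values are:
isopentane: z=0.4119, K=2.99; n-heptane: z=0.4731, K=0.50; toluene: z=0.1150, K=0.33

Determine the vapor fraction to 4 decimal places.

ψ = 0.4725

Material balance + equilibrium reduce to Σ zᵢ(Kᵢ−1)/(1+ψ(Kᵢ−1)) = 0.
Check two-phase: ΣzᵢKᵢ = 1.5061 > 1 and Σzᵢ/Kᵢ = 1.4324 > 1, so g(0) = 0.5061 > 0 and g(1) = -0.4324 < 0.
Iterate (Newton) starting at ψ = 0.5:
  ψ = 0.5000: g = -0.02040, g' = -0.7368 → ψ = 0.4723
  ψ = 0.4723: g = 0.00013, g' = -0.7466 → ψ = 0.4725
Converged at ψ = 0.4725.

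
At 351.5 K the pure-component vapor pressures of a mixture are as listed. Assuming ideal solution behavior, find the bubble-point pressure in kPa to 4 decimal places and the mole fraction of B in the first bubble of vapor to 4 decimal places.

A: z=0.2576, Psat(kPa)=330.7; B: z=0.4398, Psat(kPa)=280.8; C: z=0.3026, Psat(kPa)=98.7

Pbub = 238.5508 kPa, y_B = 0.5177

At the bubble point ψ → 0, so ΣzᵢKᵢ = 1 with Kᵢ = Pᵢˢᵃᵗ/P ⇒ P = ΣzᵢPᵢˢᵃᵗ.
P = 0.2576·330.7 + 0.4398·280.8 + 0.3026·98.7 = 238.5508 kPa
yᵢ = zᵢPᵢˢᵃᵗ/P ⇒ y_B = 0.4398·280.8/238.5508 = 0.5177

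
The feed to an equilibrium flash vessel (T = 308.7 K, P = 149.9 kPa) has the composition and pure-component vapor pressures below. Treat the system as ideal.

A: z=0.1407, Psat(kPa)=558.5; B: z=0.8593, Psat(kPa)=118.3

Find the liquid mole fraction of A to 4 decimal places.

x_A = 0.0718

Raoult's law: Kᵢ = Pᵢˢᵃᵗ/P = Pᵢˢᵃᵗ/149.9.
  K_A = 558.5/149.9 = 3.725817, K_B = 118.3/149.9 = 0.789193
Binary case is linear: z₁(K₁−1)(1+β(K₂−1)) + z₂(K₂−1)(1+β(K₁−1)) = 0
⇒ β = [z₁(K₁−1)+z₂(K₂−1)] / [−(K₁−1)(K₂−1)] = 0.20238/0.57462 = 0.3522
Compositions from xᵢ = zᵢ/(1+β(Kᵢ−1)), yᵢ = Kᵢxᵢ:
  A: x = 0.0718, y = 0.2675
  B: x = 0.9282, y = 0.7325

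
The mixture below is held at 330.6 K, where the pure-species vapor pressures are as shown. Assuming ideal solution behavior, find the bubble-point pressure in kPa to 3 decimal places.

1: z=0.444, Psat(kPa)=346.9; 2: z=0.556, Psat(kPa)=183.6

At the bubble point ψ → 0, so ΣzᵢKᵢ = 1 with Kᵢ = Pᵢˢᵃᵗ/P ⇒ P = ΣzᵢPᵢˢᵃᵗ.
P = 0.444·346.9 + 0.556·183.6 = 256.105 kPa

Pbub = 256.105 kPa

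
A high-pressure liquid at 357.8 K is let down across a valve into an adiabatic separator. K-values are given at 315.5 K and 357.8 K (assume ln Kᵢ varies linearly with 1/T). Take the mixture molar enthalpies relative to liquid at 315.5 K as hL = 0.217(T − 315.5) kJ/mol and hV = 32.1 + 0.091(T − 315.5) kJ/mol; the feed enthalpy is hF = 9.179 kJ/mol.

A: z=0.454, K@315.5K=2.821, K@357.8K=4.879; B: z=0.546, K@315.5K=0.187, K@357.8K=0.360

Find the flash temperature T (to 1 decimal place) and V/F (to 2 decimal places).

T = 317.4 K, V/F = 0.28

Adiabatic flash: solve Rachford–Rice at each trial T, then check hF = ψ·hV(T) + (1−ψ)·hL(T).
  T = 315.5 K: K = (2.821, 0.187), RR gives ψ = 0.259, H_out = 8.301 kJ/mol
  T = 357.8 K: K = (4.879, 0.360), RR gives ψ = 0.569, H_out = 24.401 kJ/mol
  T = 336.6 K: K = (3.772, 0.265), RR gives ψ = 0.420, H_out = 16.956 kJ/mol
  T = 326.1 K: K = (3.280, 0.224), RR gives ψ = 0.345, H_out = 12.928 kJ/mol
  T = 320.8 K: K = (3.045, 0.205), RR gives ψ = 0.304, H_out = 10.708 kJ/mol
  T = 318.1 K: K = (2.930, 0.196), RR gives ψ = 0.282, H_out = 9.509 kJ/mol
  T = 316.8 K: K = (2.875, 0.191), RR gives ψ = 0.270, H_out = 8.912 kJ/mol
Linear interpolation between T = 316.8 (H_out = 8.912) and T = 318.1 (H_out = 9.509) on hF = 9.179 gives T ≈ 317.4 K, at which ψ = 0.28.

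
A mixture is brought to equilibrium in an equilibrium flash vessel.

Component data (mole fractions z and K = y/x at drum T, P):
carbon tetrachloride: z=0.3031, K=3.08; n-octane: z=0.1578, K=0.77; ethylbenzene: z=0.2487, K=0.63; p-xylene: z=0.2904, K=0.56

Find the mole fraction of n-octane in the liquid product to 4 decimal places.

Material balance + equilibrium reduce to Σ zᵢ(Kᵢ−1)/(1+β(Kᵢ−1)) = 0.
g(0) = ΣzᵢKᵢ − 1 = 0.3744 and g(1) = 1 − Σzᵢ/Kᵢ = -0.2167, so a root lies in (0, 1).
Iterate (Newton) starting at β = 0.5:
  β = 0.5000: g = -0.00869, g' = -0.4694 → β = 0.4815
  β = 0.4815: g = 0.00009, g' = -0.4788 → β = 0.4817
Converged at β = 0.4817.
Compositions from xᵢ = zᵢ/(1+β(Kᵢ−1)), yᵢ = Kᵢxᵢ:
  carbon tetrachloride: x = 0.1514, y = 0.4663
  n-octane: x = 0.1775, y = 0.1366
  ethylbenzene: x = 0.3026, y = 0.1907
  p-xylene: x = 0.3685, y = 0.2064

x_n-octane = 0.1775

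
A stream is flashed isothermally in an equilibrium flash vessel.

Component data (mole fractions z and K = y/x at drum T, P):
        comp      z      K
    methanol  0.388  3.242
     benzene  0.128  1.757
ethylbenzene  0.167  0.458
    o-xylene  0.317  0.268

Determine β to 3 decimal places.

Let β = V/F and solve Σ zᵢ(Kᵢ−1)/(1+β(Kᵢ−1)) = 0.
Check two-phase: ΣzᵢKᵢ = 1.644 > 1 and Σzᵢ/Kᵢ = 1.740 > 1, so g(0) = 0.644 > 0 and g(1) = -0.740 < 0.
Newton iteration, β⁰ = 0.5:
  β = 0.500: g = -0.0097, g' = -0.987 → β = 0.490
Converged at β = 0.490.

β = 0.490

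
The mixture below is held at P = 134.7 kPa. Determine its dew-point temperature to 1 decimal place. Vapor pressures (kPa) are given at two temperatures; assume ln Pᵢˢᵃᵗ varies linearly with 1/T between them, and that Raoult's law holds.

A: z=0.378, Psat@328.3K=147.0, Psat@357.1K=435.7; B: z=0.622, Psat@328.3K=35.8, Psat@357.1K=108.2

T = 353.9 K

Dew-point temperature: Σzᵢ·P/Pᵢˢᵃᵗ(T) = 1. Interpolate ln Pᵢˢᵃᵗ = aᵢ + bᵢ/T.
  T = 328.3 K: ΣzᵢP/Pᵢˢᵃᵗ = 2.6867
  T = 357.1 K: ΣzᵢP/Pᵢˢᵃᵗ = 0.8912
  T = 342.7 K: ΣzᵢP/Pᵢˢᵃᵗ = 1.5119
  T = 349.9 K: ΣzᵢP/Pᵢˢᵃᵗ = 1.1545
  T = 353.5 K: ΣzᵢP/Pᵢˢᵃᵗ = 1.0130
  T = 355.3 K: ΣzᵢP/Pᵢˢᵃᵗ = 0.9498
Interpolating between 353.5 K and 355.3 K gives T ≈ 353.9 K.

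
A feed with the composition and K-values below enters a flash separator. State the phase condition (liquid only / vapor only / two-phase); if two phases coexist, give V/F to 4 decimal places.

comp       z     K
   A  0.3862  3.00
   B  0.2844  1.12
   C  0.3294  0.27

two-phase, V/F = 0.5477

ΣzᵢKᵢ = 1.5661; Σzᵢ/Kᵢ = 1.6027.
Both exceed 1, so a two-phase solution exists.
Rachford–Rice: g(ψ) = Σ zᵢ(Kᵢ−1)/(1+ψ(Kᵢ−1)) = 0.
Newton–Raphson from ψ = 0.5:
  ψ = 0.5000: g = 0.03972, g' = -0.8252 → ψ = 0.5481
  ψ = 0.5481: g = -0.00037, g' = -0.8430 → ψ = 0.5477
Converged at ψ = 0.5477.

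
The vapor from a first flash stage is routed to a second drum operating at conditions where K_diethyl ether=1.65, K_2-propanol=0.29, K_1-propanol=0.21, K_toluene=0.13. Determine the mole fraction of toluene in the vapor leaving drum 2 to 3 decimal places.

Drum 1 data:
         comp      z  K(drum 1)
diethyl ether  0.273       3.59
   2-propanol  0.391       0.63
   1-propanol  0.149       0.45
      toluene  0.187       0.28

y_toluene (drum 2) = 0.010

Drum 1:
Rachford–Rice: g(ψ₁) = Σ zᵢ(Kᵢ−1)/(1+ψ₁(Kᵢ−1)) = 0.
g(0) = ΣzᵢKᵢ − 1 = 0.346 and g(1) = 1 − Σzᵢ/Kᵢ = -0.696, so a root lies in (0, 1).
Iterate (Newton) starting at ψ₁ = 0.63:
  ψ₁ = 0.630: g = -0.2918, g' = -0.786 → ψ₁ = 0.259
  ψ₁ = 0.259: g = 0.0025, g' = -0.930 → ψ₁ = 0.261
Converged at ψ₁ = 0.261.
Drum-1 compositions:
  diethyl ether: x = 0.163, y = 0.585
  2-propanol: x = 0.433, y = 0.273
  1-propanol: x = 0.174, y = 0.078
  toluene: x = 0.230, y = 0.064
Drum-2 feed = drum-1 vapor: z₂ = (0.5845, 0.2727, 0.0783, 0.0645).
Drum 2:
Rachford–Rice: g(ψ₂) = Σ zᵢ(Kᵢ−1)/(1+ψ₂(Kᵢ−1)) = 0.
g(0) = ΣzᵢKᵢ − 1 = 0.068 and g(1) = 1 − Σzᵢ/Kᵢ = -1.164, so a root lies in (0, 1).
Newton iteration, ψ₂⁰ = 0.35:
  ψ₂ = 0.350: g = -0.1143, g' = -0.602 → ψ₂ = 0.160
  ψ₂ = 0.160: g = -0.0103, g' = -0.507 → ψ₂ = 0.140
Converged at ψ₂ = 0.140.
  diethyl ether: x = 0.536, y = 0.884
  2-propanol: x = 0.303, y = 0.088
  1-propanol: x = 0.088, y = 0.018
  toluene: x = 0.073, y = 0.010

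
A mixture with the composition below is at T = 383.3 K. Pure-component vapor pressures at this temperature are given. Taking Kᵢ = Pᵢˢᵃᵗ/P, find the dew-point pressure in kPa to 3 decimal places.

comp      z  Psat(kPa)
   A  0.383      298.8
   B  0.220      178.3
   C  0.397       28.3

At the dew point ψ → 1, so Σzᵢ/Kᵢ = 1 with Kᵢ = Pᵢˢᵃᵗ/P ⇒ 1/P = Σzᵢ/Pᵢˢᵃᵗ.
1/P = 0.383/298.8 + 0.220/178.3 + 0.397/28.3 = 0.016544 ⇒ P = 60.445 kPa

Pdew = 60.445 kPa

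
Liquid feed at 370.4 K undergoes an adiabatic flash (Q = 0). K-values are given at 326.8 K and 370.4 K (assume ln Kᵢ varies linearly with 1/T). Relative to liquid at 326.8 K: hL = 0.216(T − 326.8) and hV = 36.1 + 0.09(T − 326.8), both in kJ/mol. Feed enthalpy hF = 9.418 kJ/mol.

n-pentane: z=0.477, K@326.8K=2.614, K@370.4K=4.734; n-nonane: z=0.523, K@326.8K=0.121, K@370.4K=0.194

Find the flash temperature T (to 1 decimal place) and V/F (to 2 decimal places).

Adiabatic flash: solve Rachford–Rice at each trial T, then check hF = ψ·hV(T) + (1−ψ)·hL(T).
  T = 326.8 K: K = (2.614, 0.121), RR gives ψ = 0.219, H_out = 7.892 kJ/mol
  T = 370.4 K: K = (4.734, 0.194), RR gives ψ = 0.452, H_out = 23.244 kJ/mol
  T = 348.6 K: K = (3.584, 0.155), RR gives ψ = 0.362, H_out = 16.796 kJ/mol
  T = 337.7 K: K = (3.076, 0.138), RR gives ψ = 0.301, H_out = 12.817 kJ/mol
  T = 332.2 K: K = (2.837, 0.129), RR gives ψ = 0.263, H_out = 10.485 kJ/mol
  T = 329.5 K: K = (2.724, 0.125), RR gives ψ = 0.242, H_out = 9.232 kJ/mol
  T = 330.9 K: K = (2.783, 0.127), RR gives ψ = 0.253, H_out = 9.892 kJ/mol
Linear interpolation between T = 329.5 (H_out = 9.232) and T = 330.9 (H_out = 9.892) on hF = 9.418 gives T ≈ 329.9 K, at which ψ = 0.25.

T = 329.9 K, V/F = 0.25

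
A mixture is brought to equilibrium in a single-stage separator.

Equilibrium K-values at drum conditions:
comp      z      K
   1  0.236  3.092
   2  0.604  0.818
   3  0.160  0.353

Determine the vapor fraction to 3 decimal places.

Newton–Raphson from ψ = 0.5:
  ψ = 0.500: g = -0.0326, g' = -0.417 → ψ = 0.422
  ψ = 0.422: g = 0.0009, g' = -0.442 → ψ = 0.424
Converged at ψ = 0.424.

ψ = 0.424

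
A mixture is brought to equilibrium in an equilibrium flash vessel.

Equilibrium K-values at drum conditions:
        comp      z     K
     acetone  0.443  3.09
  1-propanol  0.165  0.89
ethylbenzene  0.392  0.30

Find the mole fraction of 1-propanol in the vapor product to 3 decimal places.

Material balance + equilibrium reduce to Σ zᵢ(Kᵢ−1)/(1+ψ(Kᵢ−1)) = 0.
Check two-phase: ΣzᵢKᵢ = 1.633 > 1 and Σzᵢ/Kᵢ = 1.635 > 1, so g(0) = 0.633 > 0 and g(1) = -0.635 < 0.
Iterate (Newton) starting at ψ = 0.52:
  ψ = 0.520: g = -0.0070, g' = -0.921 → ψ = 0.512
Converged at ψ = 0.512.
Compositions from xᵢ = zᵢ/(1+ψ(Kᵢ−1)), yᵢ = Kᵢxᵢ:
  acetone: x = 0.214, y = 0.661
  1-propanol: x = 0.175, y = 0.156
  ethylbenzene: x = 0.611, y = 0.183

y_1-propanol = 0.156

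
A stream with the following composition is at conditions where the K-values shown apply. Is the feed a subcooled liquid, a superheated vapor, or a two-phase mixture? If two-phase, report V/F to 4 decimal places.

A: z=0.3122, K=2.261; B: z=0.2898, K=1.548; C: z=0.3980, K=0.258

ΣzᵢKᵢ = 1.2572; Σzᵢ/Kᵢ = 1.8679.
Both exceed 1, so a two-phase solution exists.
Newton iteration, ψ⁰ = 0.5:
  ψ = 0.5000: g = -0.10340, g' = -0.7942 → ψ = 0.3698
  ψ = 0.3698: g = -0.00646, g' = -0.7073 → ψ = 0.3607
  ψ = 0.3607: g = -0.00002, g' = -0.7038 → ψ = 0.3606
Converged at ψ = 0.3606.

two-phase, V/F = 0.3606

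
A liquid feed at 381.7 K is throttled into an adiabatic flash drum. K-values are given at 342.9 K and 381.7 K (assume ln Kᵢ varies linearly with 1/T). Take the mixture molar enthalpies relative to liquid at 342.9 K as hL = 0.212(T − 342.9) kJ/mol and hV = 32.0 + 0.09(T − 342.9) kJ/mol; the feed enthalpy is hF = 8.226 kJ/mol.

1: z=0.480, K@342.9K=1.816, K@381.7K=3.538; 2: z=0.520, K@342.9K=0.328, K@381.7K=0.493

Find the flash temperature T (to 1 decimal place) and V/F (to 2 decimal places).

T = 348.4 K, V/F = 0.23

Adiabatic flash: solve Rachford–Rice at each trial T, then check hF = ψ·hV(T) + (1−ψ)·hL(T).
  T = 342.9 K: K = (1.816, 0.328), RR gives ψ = 0.077, H_out = 2.465 kJ/mol
  T = 381.7 K: K = (3.538, 0.493), RR gives ψ = 0.742, H_out = 28.453 kJ/mol
  T = 362.3 K: K = (2.580, 0.407), RR gives ψ = 0.480, H_out = 18.330 kJ/mol
  T = 352.6 K: K = (2.175, 0.366), RR gives ψ = 0.315, H_out = 11.761 kJ/mol
  T = 347.8 K: K = (1.992, 0.347), RR gives ψ = 0.211, H_out = 7.661 kJ/mol
  T = 350.2 K: K = (2.082, 0.357), RR gives ψ = 0.265, H_out = 9.807 kJ/mol
Linear interpolation between T = 347.8 (H_out = 7.661) and T = 350.2 (H_out = 9.807) on hF = 8.226 gives T ≈ 348.4 K, at which ψ = 0.23.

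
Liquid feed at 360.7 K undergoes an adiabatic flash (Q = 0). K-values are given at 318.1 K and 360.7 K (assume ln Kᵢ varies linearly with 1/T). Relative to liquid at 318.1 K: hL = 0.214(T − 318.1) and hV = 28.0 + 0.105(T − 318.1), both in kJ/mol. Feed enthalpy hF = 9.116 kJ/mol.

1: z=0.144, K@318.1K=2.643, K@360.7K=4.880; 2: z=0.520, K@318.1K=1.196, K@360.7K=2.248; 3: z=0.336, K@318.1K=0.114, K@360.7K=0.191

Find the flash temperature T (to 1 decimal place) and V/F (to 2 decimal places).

T = 327.6 K, V/F = 0.26

Adiabatic flash: solve Rachford–Rice at each trial T, then check hF = ψ·hV(T) + (1−ψ)·hL(T).
  T = 318.1 K: K = (2.643, 1.196, 0.114), RR gives ψ = 0.063, H_out = 1.754 kJ/mol
  T = 360.7 K: K = (4.880, 2.248, 0.191), RR gives ψ = 0.608, H_out = 23.324 kJ/mol
  T = 339.4 K: K = (3.661, 1.672, 0.150), RR gives ψ = 0.430, H_out = 15.595 kJ/mol
  T = 328.8 K: K = (3.130, 1.423, 0.131), RR gives ψ = 0.284, H_out = 9.914 kJ/mol
  T = 323.5 K: K = (2.882, 1.308, 0.123), RR gives ψ = 0.186, H_out = 6.245 kJ/mol
  T = 326.1 K: K = (3.002, 1.364, 0.127), RR gives ψ = 0.237, H_out = 8.128 kJ/mol
  T = 327.5 K: K = (3.068, 1.394, 0.129), RR gives ψ = 0.262, H_out = 9.075 kJ/mol
Linear interpolation between T = 327.5 (H_out = 9.075) and T = 328.8 (H_out = 9.914) on hF = 9.116 gives T ≈ 327.6 K, at which ψ = 0.26.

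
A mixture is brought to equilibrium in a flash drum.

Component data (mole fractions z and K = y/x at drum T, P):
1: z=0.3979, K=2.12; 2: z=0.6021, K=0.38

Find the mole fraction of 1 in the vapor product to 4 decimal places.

Rachford–Rice: g(ψ) = Σ zᵢ(Kᵢ−1)/(1+ψ(Kᵢ−1)) = 0.
Feasibility: ΣzᵢKᵢ = 1.0723, Σzᵢ/Kᵢ = 1.7722 — both > 1, two phases present.
Binary case is linear: z₁(K₁−1)(1+ψ(K₂−1)) + z₂(K₂−1)(1+ψ(K₁−1)) = 0
⇒ ψ = [z₁(K₁−1)+z₂(K₂−1)] / [−(K₁−1)(K₂−1)] = 0.07235/0.69440 = 0.1042
Compositions from xᵢ = zᵢ/(1+ψ(Kᵢ−1)), yᵢ = Kᵢxᵢ:
  1: x = 0.3563, y = 0.7554
  2: x = 0.6437, y = 0.2446

y_1 = 0.7554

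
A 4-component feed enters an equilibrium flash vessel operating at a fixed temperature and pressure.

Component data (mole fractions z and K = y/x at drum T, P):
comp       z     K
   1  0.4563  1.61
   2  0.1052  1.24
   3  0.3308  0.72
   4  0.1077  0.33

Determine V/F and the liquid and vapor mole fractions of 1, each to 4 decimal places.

V/F = 0.5768, x_1 = 0.3375, y_1 = 0.5434

Rachford–Rice: g(V/F) = Σ zᵢ(Kᵢ−1)/(1+V/F(Kᵢ−1)) = 0.
Check two-phase: ΣzᵢKᵢ = 1.1388 > 1 and Σzᵢ/Kᵢ = 1.1541 > 1, so g(0) = 0.1388 > 0 and g(1) = -0.1541 < 0.
Newton–Raphson from V/F = 0.42:
  V/F = 0.4200: g = 0.03913, g' = -0.2395 → V/F = 0.5834
  V/F = 0.5834: g = -0.00173, g' = -0.2644 → V/F = 0.5768
Converged at V/F = 0.5768.
Compositions from xᵢ = zᵢ/(1+V/F(Kᵢ−1)), yᵢ = Kᵢxᵢ:
  1: x = 0.3375, y = 0.5434
  2: x = 0.0924, y = 0.1146
  3: x = 0.3945, y = 0.2841
  4: x = 0.1755, y = 0.0579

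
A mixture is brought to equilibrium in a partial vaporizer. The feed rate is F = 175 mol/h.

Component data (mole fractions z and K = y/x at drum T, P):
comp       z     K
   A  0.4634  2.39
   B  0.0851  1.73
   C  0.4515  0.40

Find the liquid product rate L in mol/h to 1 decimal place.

L = 77.4 mol/h

Let ψ = V/F and solve Σ zᵢ(Kᵢ−1)/(1+ψ(Kᵢ−1)) = 0.
g(0) = ΣzᵢKᵢ − 1 = 0.4353 and g(1) = 1 − Σzᵢ/Kᵢ = -0.3718, so a root lies in (0, 1).
Iterate (Newton) starting at ψ = 0.44:
  ψ = 0.4400: g = 0.07863, g' = -0.6708 → ψ = 0.5572
  ψ = 0.5572: g = 0.00018, g' = -0.6741 → ψ = 0.5575
Converged at ψ = 0.5575.
Then V = ψ·F = 0.5575·175 = 97.6 mol/h and L = F − V = 77.4 mol/h.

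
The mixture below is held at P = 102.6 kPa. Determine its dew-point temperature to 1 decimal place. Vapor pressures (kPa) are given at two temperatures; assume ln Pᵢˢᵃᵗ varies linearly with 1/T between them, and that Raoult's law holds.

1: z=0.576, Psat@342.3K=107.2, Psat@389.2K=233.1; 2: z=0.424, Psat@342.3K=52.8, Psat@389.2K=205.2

Dew-point temperature: Σzᵢ·P/Pᵢˢᵃᵗ(T) = 1. Interpolate ln Pᵢˢᵃᵗ = aᵢ + bᵢ/T.
  T = 342.3 K: ΣzᵢP/Pᵢˢᵃᵗ = 1.3752
  T = 389.2 K: ΣzᵢP/Pᵢˢᵃᵗ = 0.4655
  T = 365.8 K: ΣzᵢP/Pᵢˢᵃᵗ = 0.7639
  T = 354.1 K: ΣzᵢP/Pᵢˢᵃᵗ = 1.0108
  T = 360.0 K: ΣzᵢP/Pᵢˢᵃᵗ = 0.8751
  T = 357.1 K: ΣzᵢP/Pᵢˢᵃᵗ = 0.9386
  T = 355.6 K: ΣzᵢP/Pᵢˢᵃᵗ = 0.9738
Interpolating between 354.1 K and 355.6 K gives T ≈ 354.5 K.

T = 354.5 K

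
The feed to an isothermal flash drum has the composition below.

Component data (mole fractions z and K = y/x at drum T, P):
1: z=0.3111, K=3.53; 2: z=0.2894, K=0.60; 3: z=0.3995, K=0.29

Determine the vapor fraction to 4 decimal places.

ψ = 0.2579

Newton iteration, ψ⁰ = 0.53:
  ψ = 0.5300: g = -0.26545, g' = -0.9557 → ψ = 0.2522
  ψ = 0.2522: g = 0.00620, g' = -1.0982 → ψ = 0.2579
Converged at ψ = 0.2579.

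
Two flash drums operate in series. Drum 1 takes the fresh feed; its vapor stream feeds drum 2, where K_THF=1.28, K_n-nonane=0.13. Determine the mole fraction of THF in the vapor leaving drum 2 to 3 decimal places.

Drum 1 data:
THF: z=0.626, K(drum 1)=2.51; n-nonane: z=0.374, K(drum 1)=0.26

Drum 1:
Rachford–Rice: g(ψ₁) = Σ zᵢ(Kᵢ−1)/(1+ψ₁(Kᵢ−1)) = 0.
g(0) = ΣzᵢKᵢ − 1 = 0.668 and g(1) = 1 − Σzᵢ/Kᵢ = -0.688, so a root lies in (0, 1).
Binary case is linear: z₁(K₁−1)(1+ψ₁(K₂−1)) + z₂(K₂−1)(1+ψ₁(K₁−1)) = 0
⇒ ψ₁ = [z₁(K₁−1)+z₂(K₂−1)] / [−(K₁−1)(K₂−1)] = 0.6685/1.1174 = 0.598
Drum-1 compositions:
  THF: x = 0.329, y = 0.826
  n-nonane: x = 0.671, y = 0.174
Drum-2 feed = drum-1 vapor: z₂ = (0.8255, 0.1745).
Drum 2:
Material balance + equilibrium reduce to Σ zᵢ(Kᵢ−1)/(1+ψ₂(Kᵢ−1)) = 0.
g(0) = ΣzᵢKᵢ − 1 = 0.079 and g(1) = 1 − Σzᵢ/Kᵢ = -0.987, so a root lies in (0, 1).
Newton–Raphson from ψ₂ = 0.35:
  ψ₂ = 0.350: g = -0.0078, g' = -0.327 → ψ₂ = 0.326
Converged at ψ₂ = 0.326.
  THF: x = 0.757, y = 0.968
  n-nonane: x = 0.243, y = 0.032

y_THF (drum 2) = 0.968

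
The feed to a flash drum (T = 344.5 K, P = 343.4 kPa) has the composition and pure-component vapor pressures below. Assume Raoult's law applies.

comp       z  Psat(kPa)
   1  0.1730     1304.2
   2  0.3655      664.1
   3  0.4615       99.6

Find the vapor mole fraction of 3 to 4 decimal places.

Raoult's law: Kᵢ = Pᵢˢᵃᵗ/P = Pᵢˢᵃᵗ/343.4.
  K_1 = 1304.2/343.4 = 3.797903, K_2 = 664.1/343.4 = 1.933896, K_3 = 99.6/343.4 = 0.290041
Rachford–Rice: g(β) = Σ zᵢ(Kᵢ−1)/(1+β(Kᵢ−1)) = 0.
Feasibility: ΣzᵢKᵢ = 1.4977, Σzᵢ/Kᵢ = 1.8257 — both > 1, two phases present.
Iterate (Newton) starting at β = 0.5:
  β = 0.5000: g = -0.07351, g' = -0.9426 → β = 0.4220
  β = 0.4220: g = -0.00101, g' = -0.9230 → β = 0.4209
Converged at β = 0.4209.
Compositions from xᵢ = zᵢ/(1+β(Kᵢ−1)), yᵢ = Kᵢxᵢ:
  1: x = 0.0794, y = 0.3017
  2: x = 0.2624, y = 0.5074
  3: x = 0.6582, y = 0.1909

y_3 = 0.1909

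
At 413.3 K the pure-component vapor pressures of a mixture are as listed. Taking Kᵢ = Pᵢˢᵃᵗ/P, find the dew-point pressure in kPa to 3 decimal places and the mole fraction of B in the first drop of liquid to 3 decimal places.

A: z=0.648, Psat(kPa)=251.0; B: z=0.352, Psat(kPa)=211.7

At the dew point ψ → 1, so Σzᵢ/Kᵢ = 1 with Kᵢ = Pᵢˢᵃᵗ/P ⇒ 1/P = Σzᵢ/Pᵢˢᵃᵗ.
1/P = 0.648/251.0 + 0.352/211.7 = 0.004244 ⇒ P = 235.604 kPa
xᵢ = zᵢP/Pᵢˢᵃᵗ ⇒ x_B = 0.352·235.604/211.7 = 0.392

Pdew = 235.604 kPa, x_B = 0.392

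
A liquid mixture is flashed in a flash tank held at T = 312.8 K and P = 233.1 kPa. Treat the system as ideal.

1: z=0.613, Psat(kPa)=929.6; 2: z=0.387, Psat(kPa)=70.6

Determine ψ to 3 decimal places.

ψ = 0.750

Raoult's law: Kᵢ = Pᵢˢᵃᵗ/P = Pᵢˢᵃᵗ/233.1.
  K_1 = 929.6/233.1 = 3.98799, K_2 = 70.6/233.1 = 0.30287
Material balance + equilibrium reduce to Σ zᵢ(Kᵢ−1)/(1+ψ(Kᵢ−1)) = 0.
Check two-phase: ΣzᵢKᵢ = 2.562 > 1 and Σzᵢ/Kᵢ = 1.431 > 1, so g(0) = 1.562 > 0 and g(1) = -0.431 < 0.
Newton–Raphson from ψ = 0.5:
  ψ = 0.500: g = 0.3203, g' = -1.323 → ψ = 0.742
  ψ = 0.742: g = 0.0104, g' = -1.336 → ψ = 0.750
Converged at ψ = 0.750.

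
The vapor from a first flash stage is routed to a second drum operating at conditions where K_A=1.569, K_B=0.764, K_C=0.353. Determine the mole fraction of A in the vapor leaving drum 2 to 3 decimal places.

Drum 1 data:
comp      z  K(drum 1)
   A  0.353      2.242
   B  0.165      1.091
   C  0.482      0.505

y_A (drum 2) = 0.739

Drum 1:
Rachford–Rice: g(ψ₁) = Σ zᵢ(Kᵢ−1)/(1+ψ₁(Kᵢ−1)) = 0.
Feasibility: ΣzᵢKᵢ = 1.215, Σzᵢ/Kᵢ = 1.263 — both > 1, two phases present.
Iterate (Newton) starting at ψ₁ = 0.49:
  ψ₁ = 0.490: g = -0.0281, g' = -0.418 → ψ₁ = 0.423
Converged at ψ₁ = 0.423.
Drum-1 compositions:
  A: x = 0.231, y = 0.519
  B: x = 0.159, y = 0.173
  C: x = 0.610, y = 0.308
Drum-2 feed = drum-1 vapor: z₂ = (0.5187, 0.1733, 0.3079).
Drum 2:
Rachford–Rice: g(ψ₂) = Σ zᵢ(Kᵢ−1)/(1+ψ₂(Kᵢ−1)) = 0.
Check two-phase: ΣzᵢKᵢ = 1.055 > 1 and Σzᵢ/Kᵢ = 1.430 > 1, so g(0) = 0.055 > 0 and g(1) = -0.430 < 0.
Newton–Raphson from ψ₂ = 0.5:
  ψ₂ = 0.500: g = -0.1111, g' = -0.396 → ψ₂ = 0.219
  ψ₂ = 0.219: g = -0.0129, g' = -0.319 → ψ₂ = 0.179
Converged at ψ₂ = 0.179.
  A: x = 0.471, y = 0.739
  B: x = 0.181, y = 0.138
  C: x = 0.348, y = 0.123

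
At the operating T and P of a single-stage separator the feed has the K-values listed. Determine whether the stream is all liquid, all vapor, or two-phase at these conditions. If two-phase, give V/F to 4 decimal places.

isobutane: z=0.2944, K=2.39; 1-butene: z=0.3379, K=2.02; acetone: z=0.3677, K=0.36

two-phase, V/F = 0.6763

ΣzᵢKᵢ = 1.5185; Σzᵢ/Kᵢ = 1.3118.
Both exceed 1, so a two-phase solution exists.
Iterate (Newton) starting at ψ = 0.34:
  ψ = 0.3400: g = 0.23302, g' = -0.7021 → ψ = 0.6719
  ψ = 0.6719: g = 0.00326, g' = -0.7394 → ψ = 0.6763
Converged at ψ = 0.6763.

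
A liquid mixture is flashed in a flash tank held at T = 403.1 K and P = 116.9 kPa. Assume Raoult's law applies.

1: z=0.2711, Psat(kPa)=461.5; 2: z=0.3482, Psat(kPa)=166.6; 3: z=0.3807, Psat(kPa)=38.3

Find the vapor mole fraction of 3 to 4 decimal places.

y_3 = 0.2029

Raoult's law: Kᵢ = Pᵢˢᵃᵗ/P = Pᵢˢᵃᵗ/116.9.
  K_1 = 461.5/116.9 = 3.947819, K_2 = 166.6/116.9 = 1.425150, K_3 = 38.3/116.9 = 0.327630
Material balance + equilibrium reduce to Σ zᵢ(Kᵢ−1)/(1+β(Kᵢ−1)) = 0.
Check two-phase: ΣzᵢKᵢ = 1.6912 > 1 and Σzᵢ/Kᵢ = 1.4750 > 1, so g(0) = 0.6912 > 0 and g(1) = -0.4750 < 0.
Newton iteration, β⁰ = 0.48:
  β = 0.4800: g = 0.07592, g' = -0.8226 → β = 0.5723
  β = 0.5723: g = 0.00041, g' = -0.8217 → β = 0.5728
Converged at β = 0.5728.
Compositions from xᵢ = zᵢ/(1+β(Kᵢ−1)), yᵢ = Kᵢxᵢ:
  1: x = 0.1008, y = 0.3981
  2: x = 0.2800, y = 0.3991
  3: x = 0.6192, y = 0.2029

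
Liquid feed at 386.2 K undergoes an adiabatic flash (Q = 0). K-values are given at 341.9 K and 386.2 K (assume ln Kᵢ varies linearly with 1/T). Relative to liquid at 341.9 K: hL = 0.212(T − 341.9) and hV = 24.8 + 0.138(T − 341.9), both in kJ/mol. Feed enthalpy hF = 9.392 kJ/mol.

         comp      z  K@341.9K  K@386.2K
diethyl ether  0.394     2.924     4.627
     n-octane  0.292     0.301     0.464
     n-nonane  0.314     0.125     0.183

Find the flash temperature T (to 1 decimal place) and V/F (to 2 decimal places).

Adiabatic flash: solve Rachford–Rice at each trial T, then check hF = ψ·hV(T) + (1−ψ)·hL(T).
  T = 341.9 K: K = (2.924, 0.301, 0.125), RR gives ψ = 0.183, H_out = 4.529 kJ/mol
  T = 386.2 K: K = (4.627, 0.464, 0.183), RR gives ψ = 0.402, H_out = 18.041 kJ/mol
  T = 364.0 K: K = (3.728, 0.378, 0.153), RR gives ψ = 0.308, H_out = 11.816 kJ/mol
  T = 352.9 K: K = (3.312, 0.339, 0.139), RR gives ψ = 0.251, H_out = 8.349 kJ/mol
  T = 358.4 K: K = (3.515, 0.358, 0.146), RR gives ψ = 0.280, H_out = 10.107 kJ/mol
  T = 355.6 K: K = (3.411, 0.348, 0.142), RR gives ψ = 0.266, H_out = 9.223 kJ/mol
  T = 357.0 K: K = (3.463, 0.353, 0.144), RR gives ψ = 0.273, H_out = 9.667 kJ/mol
Linear interpolation between T = 355.6 (H_out = 9.223) and T = 357.0 (H_out = 9.667) on hF = 9.392 gives T ≈ 356.1 K, at which ψ = 0.27.

T = 356.1 K, V/F = 0.27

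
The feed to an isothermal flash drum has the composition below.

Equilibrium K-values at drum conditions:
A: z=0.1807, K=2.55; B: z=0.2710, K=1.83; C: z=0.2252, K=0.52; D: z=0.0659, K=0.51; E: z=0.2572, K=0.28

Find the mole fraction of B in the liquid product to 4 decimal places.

x_B = 0.2238

Rachford–Rice: g(ψ) = Σ zᵢ(Kᵢ−1)/(1+ψ(Kᵢ−1)) = 0.
g(0) = ΣzᵢKᵢ − 1 = 0.1794 and g(1) = 1 − Σzᵢ/Kᵢ = -0.6998, so a root lies in (0, 1).
Newton iteration, ψ⁰ = 0.5:
  ψ = 0.5000: g = -0.15760, g' = -0.6741 → ψ = 0.2662
  ψ = 0.2662: g = -0.00768, g' = -0.6360 → ψ = 0.2542
Converged at ψ = 0.2542.
Compositions from xᵢ = zᵢ/(1+ψ(Kᵢ−1)), yᵢ = Kᵢxᵢ:
  A: x = 0.1296, y = 0.3306
  B: x = 0.2238, y = 0.4095
  C: x = 0.2565, y = 0.1334
  D: x = 0.0753, y = 0.0384
  E: x = 0.3148, y = 0.0881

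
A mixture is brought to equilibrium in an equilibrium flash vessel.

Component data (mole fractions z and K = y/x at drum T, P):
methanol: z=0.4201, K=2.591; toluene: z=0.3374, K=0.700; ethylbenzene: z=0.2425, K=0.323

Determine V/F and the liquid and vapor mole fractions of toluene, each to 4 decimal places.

Rachford–Rice: g(V/F) = Σ zᵢ(Kᵢ−1)/(1+V/F(Kᵢ−1)) = 0.
Feasibility: ΣzᵢKᵢ = 1.4030, Σzᵢ/Kᵢ = 1.3949 — both > 1, two phases present.
Newton iteration, V/F⁰ = 0.5:
  V/F = 0.5000: g = 0.00499, g' = -0.6259 → V/F = 0.5080
Converged at V/F = 0.5080.
Compositions from xᵢ = zᵢ/(1+V/F(Kᵢ−1)), yᵢ = Kᵢxᵢ:
  methanol: x = 0.2323, y = 0.6020
  toluene: x = 0.3981, y = 0.2786
  ethylbenzene: x = 0.3696, y = 0.1194

V/F = 0.5080, x_toluene = 0.3981, y_toluene = 0.2786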